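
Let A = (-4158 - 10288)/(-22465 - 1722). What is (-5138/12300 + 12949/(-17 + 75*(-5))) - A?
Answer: -992674142113/29155009800 ≈ -34.048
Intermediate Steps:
A = 14446/24187 (A = -14446/(-24187) = -14446*(-1/24187) = 14446/24187 ≈ 0.59726)
(-5138/12300 + 12949/(-17 + 75*(-5))) - A = (-5138/12300 + 12949/(-17 + 75*(-5))) - 1*14446/24187 = (-5138*1/12300 + 12949/(-17 - 375)) - 14446/24187 = (-2569/6150 + 12949/(-392)) - 14446/24187 = (-2569/6150 + 12949*(-1/392)) - 14446/24187 = (-2569/6150 - 12949/392) - 14446/24187 = -40321699/1205400 - 14446/24187 = -992674142113/29155009800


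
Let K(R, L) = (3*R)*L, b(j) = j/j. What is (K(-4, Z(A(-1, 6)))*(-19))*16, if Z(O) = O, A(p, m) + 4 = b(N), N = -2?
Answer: -10944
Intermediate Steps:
b(j) = 1
A(p, m) = -3 (A(p, m) = -4 + 1 = -3)
K(R, L) = 3*L*R
(K(-4, Z(A(-1, 6)))*(-19))*16 = ((3*(-3)*(-4))*(-19))*16 = (36*(-19))*16 = -684*16 = -10944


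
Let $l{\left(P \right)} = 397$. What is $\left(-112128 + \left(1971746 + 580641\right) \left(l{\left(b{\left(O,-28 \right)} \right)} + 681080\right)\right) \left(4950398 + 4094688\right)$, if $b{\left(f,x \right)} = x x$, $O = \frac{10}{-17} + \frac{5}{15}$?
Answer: $15732958580586613506$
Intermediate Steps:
$O = - \frac{13}{51}$ ($O = 10 \left(- \frac{1}{17}\right) + 5 \cdot \frac{1}{15} = - \frac{10}{17} + \frac{1}{3} = - \frac{13}{51} \approx -0.2549$)
$b{\left(f,x \right)} = x^{2}$
$\left(-112128 + \left(1971746 + 580641\right) \left(l{\left(b{\left(O,-28 \right)} \right)} + 681080\right)\right) \left(4950398 + 4094688\right) = \left(-112128 + \left(1971746 + 580641\right) \left(397 + 681080\right)\right) \left(4950398 + 4094688\right) = \left(-112128 + 2552387 \cdot 681477\right) 9045086 = \left(-112128 + 1739393035599\right) 9045086 = 1739392923471 \cdot 9045086 = 15732958580586613506$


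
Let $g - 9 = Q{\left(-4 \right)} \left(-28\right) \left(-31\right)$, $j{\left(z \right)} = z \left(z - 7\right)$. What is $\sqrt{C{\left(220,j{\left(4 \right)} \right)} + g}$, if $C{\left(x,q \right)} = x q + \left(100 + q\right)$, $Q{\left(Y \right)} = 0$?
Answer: $i \sqrt{2543} \approx 50.428 i$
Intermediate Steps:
$j{\left(z \right)} = z \left(-7 + z\right)$
$C{\left(x,q \right)} = 100 + q + q x$ ($C{\left(x,q \right)} = q x + \left(100 + q\right) = 100 + q + q x$)
$g = 9$ ($g = 9 + 0 \left(-28\right) \left(-31\right) = 9 + 0 \left(-31\right) = 9 + 0 = 9$)
$\sqrt{C{\left(220,j{\left(4 \right)} \right)} + g} = \sqrt{\left(100 + 4 \left(-7 + 4\right) + 4 \left(-7 + 4\right) 220\right) + 9} = \sqrt{\left(100 + 4 \left(-3\right) + 4 \left(-3\right) 220\right) + 9} = \sqrt{\left(100 - 12 - 2640\right) + 9} = \sqrt{-2552 + 9} = \sqrt{-2543} = i \sqrt{2543}$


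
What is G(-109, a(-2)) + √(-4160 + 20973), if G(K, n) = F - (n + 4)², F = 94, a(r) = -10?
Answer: 58 + √16813 ≈ 187.67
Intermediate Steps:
G(K, n) = 94 - (4 + n)² (G(K, n) = 94 - (n + 4)² = 94 - (4 + n)²)
G(-109, a(-2)) + √(-4160 + 20973) = (94 - (4 - 10)²) + √(-4160 + 20973) = (94 - 1*(-6)²) + √16813 = (94 - 1*36) + √16813 = (94 - 36) + √16813 = 58 + √16813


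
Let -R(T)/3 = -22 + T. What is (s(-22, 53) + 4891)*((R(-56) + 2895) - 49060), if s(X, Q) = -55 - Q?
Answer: -219687973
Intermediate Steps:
R(T) = 66 - 3*T (R(T) = -3*(-22 + T) = 66 - 3*T)
(s(-22, 53) + 4891)*((R(-56) + 2895) - 49060) = ((-55 - 1*53) + 4891)*(((66 - 3*(-56)) + 2895) - 49060) = ((-55 - 53) + 4891)*(((66 + 168) + 2895) - 49060) = (-108 + 4891)*((234 + 2895) - 49060) = 4783*(3129 - 49060) = 4783*(-45931) = -219687973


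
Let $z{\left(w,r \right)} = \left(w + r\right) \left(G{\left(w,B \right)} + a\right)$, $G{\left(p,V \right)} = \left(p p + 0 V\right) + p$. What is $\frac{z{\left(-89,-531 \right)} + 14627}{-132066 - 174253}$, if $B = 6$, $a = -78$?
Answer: $\frac{368681}{23563} \approx 15.647$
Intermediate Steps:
$G{\left(p,V \right)} = p + p^{2}$ ($G{\left(p,V \right)} = \left(p^{2} + 0\right) + p = p^{2} + p = p + p^{2}$)
$z{\left(w,r \right)} = \left(-78 + w \left(1 + w\right)\right) \left(r + w\right)$ ($z{\left(w,r \right)} = \left(w + r\right) \left(w \left(1 + w\right) - 78\right) = \left(r + w\right) \left(-78 + w \left(1 + w\right)\right) = \left(-78 + w \left(1 + w\right)\right) \left(r + w\right)$)
$\frac{z{\left(-89,-531 \right)} + 14627}{-132066 - 174253} = \frac{\left(\left(-78\right) \left(-531\right) - -6942 + \left(-89\right)^{2} \left(1 - 89\right) - - 47259 \left(1 - 89\right)\right) + 14627}{-132066 - 174253} = \frac{\left(41418 + 6942 + 7921 \left(-88\right) - \left(-47259\right) \left(-88\right)\right) + 14627}{-306319} = \left(\left(41418 + 6942 - 697048 - 4158792\right) + 14627\right) \left(- \frac{1}{306319}\right) = \left(-4807480 + 14627\right) \left(- \frac{1}{306319}\right) = \left(-4792853\right) \left(- \frac{1}{306319}\right) = \frac{368681}{23563}$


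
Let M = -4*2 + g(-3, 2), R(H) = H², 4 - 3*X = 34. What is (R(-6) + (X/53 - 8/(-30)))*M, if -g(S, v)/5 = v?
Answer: -172092/265 ≈ -649.40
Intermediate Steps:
X = -10 (X = 4/3 - ⅓*34 = 4/3 - 34/3 = -10)
g(S, v) = -5*v
M = -18 (M = -4*2 - 5*2 = -8 - 10 = -18)
(R(-6) + (X/53 - 8/(-30)))*M = ((-6)² + (-10/53 - 8/(-30)))*(-18) = (36 + (-10*1/53 - 8*(-1/30)))*(-18) = (36 + (-10/53 + 4/15))*(-18) = (36 + 62/795)*(-18) = (28682/795)*(-18) = -172092/265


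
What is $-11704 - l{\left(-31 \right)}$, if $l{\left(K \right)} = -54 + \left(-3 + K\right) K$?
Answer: $-12704$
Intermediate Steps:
$l{\left(K \right)} = -54 + K \left(-3 + K\right)$
$-11704 - l{\left(-31 \right)} = -11704 - \left(-54 + \left(-31\right)^{2} - -93\right) = -11704 - \left(-54 + 961 + 93\right) = -11704 - 1000 = -12704$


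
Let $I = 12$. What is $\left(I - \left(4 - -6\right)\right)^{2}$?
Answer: $4$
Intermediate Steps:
$\left(I - \left(4 - -6\right)\right)^{2} = \left(12 - \left(4 - -6\right)\right)^{2} = \left(12 - \left(4 + 6\right)\right)^{2} = \left(12 - 10\right)^{2} = 2^{2} = 4$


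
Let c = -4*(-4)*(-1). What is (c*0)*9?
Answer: 0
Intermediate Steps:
c = -16 (c = 16*(-1) = -16)
(c*0)*9 = -16*0*9 = 0*9 = 0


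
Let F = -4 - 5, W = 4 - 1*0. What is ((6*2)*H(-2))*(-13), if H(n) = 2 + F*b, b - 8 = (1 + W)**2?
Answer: 46020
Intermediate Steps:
W = 4 (W = 4 + 0 = 4)
F = -9
b = 33 (b = 8 + (1 + 4)**2 = 8 + 5**2 = 8 + 25 = 33)
H(n) = -295 (H(n) = 2 - 9*33 = 2 - 297 = -295)
((6*2)*H(-2))*(-13) = ((6*2)*(-295))*(-13) = (12*(-295))*(-13) = -3540*(-13) = 46020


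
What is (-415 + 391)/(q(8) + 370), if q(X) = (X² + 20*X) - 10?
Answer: -3/73 ≈ -0.041096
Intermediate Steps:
q(X) = -10 + X² + 20*X
(-415 + 391)/(q(8) + 370) = (-415 + 391)/((-10 + 8² + 20*8) + 370) = -24/((-10 + 64 + 160) + 370) = -24/(214 + 370) = -24/584 = -24*1/584 = -3/73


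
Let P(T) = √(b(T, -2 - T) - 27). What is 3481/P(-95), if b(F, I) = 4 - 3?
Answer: -3481*I*√26/26 ≈ -682.68*I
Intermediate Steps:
b(F, I) = 1
P(T) = I*√26 (P(T) = √(1 - 27) = √(-26) = I*√26)
3481/P(-95) = 3481/((I*√26)) = 3481*(-I*√26/26) = -3481*I*√26/26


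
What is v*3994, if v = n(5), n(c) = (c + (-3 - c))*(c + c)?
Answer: -119820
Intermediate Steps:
n(c) = -6*c
v = -30 (v = -6*5 = -30)
v*3994 = -30*3994 = -119820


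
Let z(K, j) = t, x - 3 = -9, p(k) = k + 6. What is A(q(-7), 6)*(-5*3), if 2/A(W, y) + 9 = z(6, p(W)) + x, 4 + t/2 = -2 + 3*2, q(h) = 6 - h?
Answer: 2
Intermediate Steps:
p(k) = 6 + k
x = -6 (x = 3 - 9 = -6)
t = 0 (t = -8 + 2*(-2 + 3*2) = -8 + 2*(-2 + 6) = -8 + 2*4 = -8 + 8 = 0)
z(K, j) = 0
A(W, y) = -2/15 (A(W, y) = 2/(-9 + (0 - 6)) = 2/(-9 - 6) = 2/(-15) = 2*(-1/15) = -2/15)
A(q(-7), 6)*(-5*3) = -(-2)*3/3 = -2/15*(-15) = 2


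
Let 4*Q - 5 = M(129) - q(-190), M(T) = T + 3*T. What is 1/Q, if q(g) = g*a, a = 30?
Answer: 4/6221 ≈ 0.00064298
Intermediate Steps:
M(T) = 4*T
q(g) = 30*g (q(g) = g*30 = 30*g)
Q = 6221/4 (Q = 5/4 + (4*129 - 30*(-190))/4 = 5/4 + (516 - 1*(-5700))/4 = 5/4 + (516 + 5700)/4 = 5/4 + (¼)*6216 = 5/4 + 1554 = 6221/4 ≈ 1555.3)
1/Q = 1/(6221/4) = 4/6221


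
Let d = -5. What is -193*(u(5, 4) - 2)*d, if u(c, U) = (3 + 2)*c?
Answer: 22195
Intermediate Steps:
u(c, U) = 5*c
-193*(u(5, 4) - 2)*d = -193*(5*5 - 2)*(-5) = -193*(25 - 2)*(-5) = -4439*(-5) = -193*(-115) = 22195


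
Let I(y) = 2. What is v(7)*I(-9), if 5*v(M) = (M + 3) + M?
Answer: 34/5 ≈ 6.8000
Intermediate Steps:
v(M) = ⅗ + 2*M/5 (v(M) = ((M + 3) + M)/5 = ((3 + M) + M)/5 = (3 + 2*M)/5 = ⅗ + 2*M/5)
v(7)*I(-9) = (⅗ + (⅖)*7)*2 = (⅗ + 14/5)*2 = (17/5)*2 = 34/5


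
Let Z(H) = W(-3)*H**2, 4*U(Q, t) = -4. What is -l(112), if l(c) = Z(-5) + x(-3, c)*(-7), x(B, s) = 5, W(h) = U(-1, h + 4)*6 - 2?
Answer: 235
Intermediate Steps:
U(Q, t) = -1 (U(Q, t) = (1/4)*(-4) = -1)
W(h) = -8 (W(h) = -1*6 - 2 = -6 - 2 = -8)
Z(H) = -8*H**2
l(c) = -235 (l(c) = -8*(-5)**2 + 5*(-7) = -8*25 - 35 = -200 - 35 = -235)
-l(112) = -1*(-235) = 235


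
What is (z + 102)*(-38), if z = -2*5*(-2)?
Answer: -4636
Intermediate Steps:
z = 20 (z = -2*5*(-2) = -10*(-2) = 20)
(z + 102)*(-38) = (20 + 102)*(-38) = 122*(-38) = -4636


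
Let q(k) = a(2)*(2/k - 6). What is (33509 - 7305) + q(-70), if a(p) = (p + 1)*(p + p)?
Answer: 914608/35 ≈ 26132.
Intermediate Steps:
a(p) = 2*p*(1 + p) (a(p) = (1 + p)*(2*p) = 2*p*(1 + p))
q(k) = -72 + 24/k (q(k) = (2*2*(1 + 2))*(2/k - 6) = (2*2*3)*(-6 + 2/k) = 12*(-6 + 2/k) = -72 + 24/k)
(33509 - 7305) + q(-70) = (33509 - 7305) + (-72 + 24/(-70)) = 26204 + (-72 + 24*(-1/70)) = 26204 + (-72 - 12/35) = 26204 - 2532/35 = 914608/35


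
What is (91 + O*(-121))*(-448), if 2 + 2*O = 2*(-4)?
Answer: -311808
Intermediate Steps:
O = -5 (O = -1 + (2*(-4))/2 = -1 + (½)*(-8) = -1 - 4 = -5)
(91 + O*(-121))*(-448) = (91 - 5*(-121))*(-448) = (91 + 605)*(-448) = 696*(-448) = -311808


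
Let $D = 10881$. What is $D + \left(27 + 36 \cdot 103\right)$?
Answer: $14616$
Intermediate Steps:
$D + \left(27 + 36 \cdot 103\right) = 10881 + \left(27 + 36 \cdot 103\right) = 10881 + \left(27 + 3708\right) = 10881 + 3735 = 14616$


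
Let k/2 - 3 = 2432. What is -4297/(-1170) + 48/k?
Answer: 419651/113958 ≈ 3.6825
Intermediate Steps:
k = 4870 (k = 6 + 2*2432 = 6 + 4864 = 4870)
-4297/(-1170) + 48/k = -4297/(-1170) + 48/4870 = -4297*(-1/1170) + 48*(1/4870) = 4297/1170 + 24/2435 = 419651/113958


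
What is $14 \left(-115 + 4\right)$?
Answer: $-1554$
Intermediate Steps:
$14 \left(-115 + 4\right) = 14 \left(-111\right) = -1554$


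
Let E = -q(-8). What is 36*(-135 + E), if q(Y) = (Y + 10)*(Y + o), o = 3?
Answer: -4500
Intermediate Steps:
q(Y) = (3 + Y)*(10 + Y) (q(Y) = (Y + 10)*(Y + 3) = (10 + Y)*(3 + Y) = (3 + Y)*(10 + Y))
E = 10 (E = -(30 + (-8)² + 13*(-8)) = -(30 + 64 - 104) = -1*(-10) = 10)
36*(-135 + E) = 36*(-135 + 10) = 36*(-125) = -4500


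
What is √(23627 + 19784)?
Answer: √43411 ≈ 208.35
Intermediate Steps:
√(23627 + 19784) = √43411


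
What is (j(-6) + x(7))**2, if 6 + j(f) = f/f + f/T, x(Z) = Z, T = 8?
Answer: 25/16 ≈ 1.5625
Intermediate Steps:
j(f) = -5 + f/8 (j(f) = -6 + (f/f + f/8) = -6 + (1 + f*(1/8)) = -6 + (1 + f/8) = -5 + f/8)
(j(-6) + x(7))**2 = ((-5 + (1/8)*(-6)) + 7)**2 = ((-5 - 3/4) + 7)**2 = (-23/4 + 7)**2 = (5/4)**2 = 25/16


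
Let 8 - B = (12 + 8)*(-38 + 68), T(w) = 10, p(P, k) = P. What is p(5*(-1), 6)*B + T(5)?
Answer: 2970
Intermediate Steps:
B = -592 (B = 8 - (12 + 8)*(-38 + 68) = 8 - 20*30 = 8 - 1*600 = 8 - 600 = -592)
p(5*(-1), 6)*B + T(5) = (5*(-1))*(-592) + 10 = -5*(-592) + 10 = 2960 + 10 = 2970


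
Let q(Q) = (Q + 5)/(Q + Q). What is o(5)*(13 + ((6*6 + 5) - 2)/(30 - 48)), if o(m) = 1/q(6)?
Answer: 130/11 ≈ 11.818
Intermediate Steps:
q(Q) = (5 + Q)/(2*Q) (q(Q) = (5 + Q)/((2*Q)) = (5 + Q)*(1/(2*Q)) = (5 + Q)/(2*Q))
o(m) = 12/11 (o(m) = 1/((1/2)*(5 + 6)/6) = 1/((1/2)*(1/6)*11) = 1/(11/12) = 12/11)
o(5)*(13 + ((6*6 + 5) - 2)/(30 - 48)) = 12*(13 + ((6*6 + 5) - 2)/(30 - 48))/11 = 12*(13 + ((36 + 5) - 2)/(-18))/11 = 12*(13 + (41 - 2)*(-1/18))/11 = 12*(13 + 39*(-1/18))/11 = 12*(13 - 13/6)/11 = (12/11)*(65/6) = 130/11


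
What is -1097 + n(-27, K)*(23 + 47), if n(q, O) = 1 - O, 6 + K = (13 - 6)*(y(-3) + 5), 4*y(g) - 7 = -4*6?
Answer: -1949/2 ≈ -974.50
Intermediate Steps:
y(g) = -17/4 (y(g) = 7/4 + (-4*6)/4 = 7/4 + (1/4)*(-24) = 7/4 - 6 = -17/4)
K = -3/4 (K = -6 + (13 - 6)*(-17/4 + 5) = -6 + 7*(3/4) = -6 + 21/4 = -3/4 ≈ -0.75000)
-1097 + n(-27, K)*(23 + 47) = -1097 + (1 - 1*(-3/4))*(23 + 47) = -1097 + (1 + 3/4)*70 = -1097 + (7/4)*70 = -1097 + 245/2 = -1949/2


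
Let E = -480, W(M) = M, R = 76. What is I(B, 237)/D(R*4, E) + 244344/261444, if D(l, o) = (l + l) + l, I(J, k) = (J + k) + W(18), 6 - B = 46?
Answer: 23254349/19869744 ≈ 1.1703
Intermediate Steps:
B = -40 (B = 6 - 1*46 = 6 - 46 = -40)
I(J, k) = 18 + J + k (I(J, k) = (J + k) + 18 = 18 + J + k)
D(l, o) = 3*l (D(l, o) = 2*l + l = 3*l)
I(B, 237)/D(R*4, E) + 244344/261444 = (18 - 40 + 237)/((3*(76*4))) + 244344/261444 = 215/((3*304)) + 244344*(1/261444) = 215/912 + 20362/21787 = 23254349/19869744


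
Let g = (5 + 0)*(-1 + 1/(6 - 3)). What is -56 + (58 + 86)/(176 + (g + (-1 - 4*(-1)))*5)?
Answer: -28856/523 ≈ -55.174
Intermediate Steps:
g = -10/3 (g = 5*(-1 + 1/3) = 5*(-2/3) = -10/3 ≈ -3.3333)
-56 + (58 + 86)/(176 + (g + (-1 - 4*(-1)))*5) = -56 + (58 + 86)/(176 + (-10/3 + (-1 - 4*(-1)))*5) = -56 + 144/(176 + (-10/3 + (-1 + 4))*5) = -56 + 144/(176 + (-10/3 + 3)*5) = -56 + 144/(176 - 1/3*5) = -56 + 144/(176 - 5/3) = -56 + 144/(523/3) = -56 + 144*(3/523) = -56 + 432/523 = -28856/523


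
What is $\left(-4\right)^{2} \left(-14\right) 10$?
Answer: $-2240$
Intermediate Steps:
$\left(-4\right)^{2} \left(-14\right) 10 = 16 \left(-14\right) 10 = \left(-224\right) 10 = -2240$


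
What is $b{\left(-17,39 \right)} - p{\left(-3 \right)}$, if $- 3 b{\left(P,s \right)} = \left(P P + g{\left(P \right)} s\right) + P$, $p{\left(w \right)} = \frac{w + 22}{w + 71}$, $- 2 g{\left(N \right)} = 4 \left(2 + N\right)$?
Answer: $- \frac{98113}{204} \approx -480.95$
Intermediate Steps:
$g{\left(N \right)} = -4 - 2 N$ ($g{\left(N \right)} = - \frac{4 \left(2 + N\right)}{2} = - \frac{8 + 4 N}{2} = -4 - 2 N$)
$p{\left(w \right)} = \frac{22 + w}{71 + w}$
$b{\left(P,s \right)} = - \frac{P}{3} - \frac{P^{2}}{3} - \frac{s \left(-4 - 2 P\right)}{3}$ ($b{\left(P,s \right)} = - \frac{\left(P P + \left(-4 - 2 P\right) s\right) + P}{3} = - \frac{\left(P^{2} + s \left(-4 - 2 P\right)\right) + P}{3} = - \frac{P + P^{2} + s \left(-4 - 2 P\right)}{3} = - \frac{P}{3} - \frac{P^{2}}{3} - \frac{s \left(-4 - 2 P\right)}{3}$)
$b{\left(-17,39 \right)} - p{\left(-3 \right)} = \left(\left(- \frac{1}{3}\right) \left(-17\right) - \frac{\left(-17\right)^{2}}{3} + \frac{2}{3} \cdot 39 \left(2 - 17\right)\right) - \frac{22 - 3}{71 - 3} = \left(\frac{17}{3} - \frac{289}{3} + \frac{2}{3} \cdot 39 \left(-15\right)\right) - \frac{1}{68} \cdot 19 = \left(\frac{17}{3} - \frac{289}{3} - 390\right) - \frac{1}{68} \cdot 19 = - \frac{1442}{3} - \frac{19}{68} = - \frac{98113}{204}$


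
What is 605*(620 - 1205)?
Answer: -353925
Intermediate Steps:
605*(620 - 1205) = 605*(-585) = -353925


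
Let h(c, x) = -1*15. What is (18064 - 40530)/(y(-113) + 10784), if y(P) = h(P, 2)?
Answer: -22466/10769 ≈ -2.0862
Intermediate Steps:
h(c, x) = -15
y(P) = -15
(18064 - 40530)/(y(-113) + 10784) = (18064 - 40530)/(-15 + 10784) = -22466/10769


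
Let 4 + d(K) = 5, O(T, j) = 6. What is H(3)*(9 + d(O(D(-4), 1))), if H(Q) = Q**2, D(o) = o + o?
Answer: 90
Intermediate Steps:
D(o) = 2*o
d(K) = 1 (d(K) = -4 + 5 = 1)
H(3)*(9 + d(O(D(-4), 1))) = 3**2*(9 + 1) = 9*10 = 90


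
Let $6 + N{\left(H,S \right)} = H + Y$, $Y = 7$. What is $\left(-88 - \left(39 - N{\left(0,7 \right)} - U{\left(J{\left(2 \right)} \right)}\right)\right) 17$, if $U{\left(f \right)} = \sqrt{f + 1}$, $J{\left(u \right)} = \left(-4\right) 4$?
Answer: $-2142 + 17 i \sqrt{15} \approx -2142.0 + 65.841 i$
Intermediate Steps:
$J{\left(u \right)} = -16$
$U{\left(f \right)} = \sqrt{1 + f}$
$N{\left(H,S \right)} = 1 + H$ ($N{\left(H,S \right)} = -6 + \left(H + 7\right) = -6 + \left(7 + H\right) = 1 + H$)
$\left(-88 - \left(39 - N{\left(0,7 \right)} - U{\left(J{\left(2 \right)} \right)}\right)\right) 17 = \left(-88 - \left(38 - \sqrt{1 - 16}\right)\right) 17 = \left(-88 - \left(38 - i \sqrt{15}\right)\right) 17 = \left(-126 + i \sqrt{15}\right) 17 = -2142 + 17 i \sqrt{15}$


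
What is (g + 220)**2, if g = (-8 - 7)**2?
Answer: 198025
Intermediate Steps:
g = 225 (g = (-15)**2 = 225)
(g + 220)**2 = (225 + 220)**2 = 445**2 = 198025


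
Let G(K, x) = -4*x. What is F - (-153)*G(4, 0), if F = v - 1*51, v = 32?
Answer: -19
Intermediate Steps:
F = -19 (F = 32 - 1*51 = 32 - 51 = -19)
F - (-153)*G(4, 0) = -19 - (-153)*(-4*0) = -19 - (-153)*0 = -19 - 153*0 = -19 + 0 = -19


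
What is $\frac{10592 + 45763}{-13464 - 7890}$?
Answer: $- \frac{18785}{7118} \approx -2.6391$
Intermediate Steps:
$\frac{10592 + 45763}{-13464 - 7890} = \frac{56355}{-13464 + \left(-21885 + 13995\right)} = \frac{56355}{-13464 - 7890} = \frac{56355}{-21354} = 56355 \left(- \frac{1}{21354}\right) = - \frac{18785}{7118}$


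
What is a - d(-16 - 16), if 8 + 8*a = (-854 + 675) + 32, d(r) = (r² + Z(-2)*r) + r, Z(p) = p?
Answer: -8603/8 ≈ -1075.4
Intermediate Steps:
d(r) = r² - r (d(r) = (r² - 2*r) + r = r² - r)
a = -155/8 (a = -1 + ((-854 + 675) + 32)/8 = -1 + (-179 + 32)/8 = -1 + (⅛)*(-147) = -1 - 147/8 = -155/8 ≈ -19.375)
a - d(-16 - 16) = -155/8 - (-16 - 16)*(-1 + (-16 - 16)) = -155/8 - (-32)*(-1 - 32) = -155/8 - (-32)*(-33) = -155/8 - 1*1056 = -155/8 - 1056 = -8603/8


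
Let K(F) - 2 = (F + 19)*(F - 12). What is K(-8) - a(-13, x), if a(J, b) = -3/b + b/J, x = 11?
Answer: -31014/143 ≈ -216.88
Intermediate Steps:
K(F) = 2 + (-12 + F)*(19 + F) (K(F) = 2 + (F + 19)*(F - 12) = 2 + (19 + F)*(-12 + F) = 2 + (-12 + F)*(19 + F))
K(-8) - a(-13, x) = (-226 + (-8)² + 7*(-8)) - (-3/11 + 11/(-13)) = (-226 + 64 - 56) - (-3*1/11 + 11*(-1/13)) = -218 - (-3/11 - 11/13) = -218 - 1*(-160/143) = -218 + 160/143 = -31014/143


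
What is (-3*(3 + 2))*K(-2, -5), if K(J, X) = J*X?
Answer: -150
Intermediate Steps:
(-3*(3 + 2))*K(-2, -5) = (-3*(3 + 2))*(-2*(-5)) = -3*5*10 = -15*10 = -150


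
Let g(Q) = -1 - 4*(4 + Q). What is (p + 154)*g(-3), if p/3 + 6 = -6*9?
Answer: 130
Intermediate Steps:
p = -180 (p = -18 + 3*(-6*9) = -18 + 3*(-54) = -18 - 162 = -180)
g(Q) = -17 - 4*Q (g(Q) = -1 + (-16 - 4*Q) = -17 - 4*Q)
(p + 154)*g(-3) = (-180 + 154)*(-17 - 4*(-3)) = -26*(-17 + 12) = -26*(-5) = 130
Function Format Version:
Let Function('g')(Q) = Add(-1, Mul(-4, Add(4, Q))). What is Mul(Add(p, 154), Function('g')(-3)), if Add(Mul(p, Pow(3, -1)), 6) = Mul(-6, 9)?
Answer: 130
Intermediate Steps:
p = -180 (p = Add(-18, Mul(3, Mul(-6, 9))) = Add(-18, Mul(3, -54)) = Add(-18, -162) = -180)
Function('g')(Q) = Add(-17, Mul(-4, Q)) (Function('g')(Q) = Add(-1, Add(-16, Mul(-4, Q))) = Add(-17, Mul(-4, Q)))
Mul(Add(p, 154), Function('g')(-3)) = Mul(Add(-180, 154), Add(-17, Mul(-4, -3))) = Mul(-26, Add(-17, 12)) = Mul(-26, -5) = 130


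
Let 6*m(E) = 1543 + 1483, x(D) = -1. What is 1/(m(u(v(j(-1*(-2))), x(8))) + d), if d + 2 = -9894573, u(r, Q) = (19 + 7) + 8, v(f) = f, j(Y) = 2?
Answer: -3/29682212 ≈ -1.0107e-7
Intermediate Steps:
u(r, Q) = 34 (u(r, Q) = 26 + 8 = 34)
d = -9894575 (d = -2 - 9894573 = -9894575)
m(E) = 1513/3 (m(E) = (1543 + 1483)/6 = (1/6)*3026 = 1513/3)
1/(m(u(v(j(-1*(-2))), x(8))) + d) = 1/(1513/3 - 9894575) = 1/(-29682212/3) = -3/29682212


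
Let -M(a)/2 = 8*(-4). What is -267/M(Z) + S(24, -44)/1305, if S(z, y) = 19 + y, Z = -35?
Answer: -70007/16704 ≈ -4.1910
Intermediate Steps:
M(a) = 64 (M(a) = -16*(-4) = -2*(-32) = 64)
-267/M(Z) + S(24, -44)/1305 = -267/64 + (19 - 44)/1305 = -267*1/64 - 25*1/1305 = -267/64 - 5/261 = -70007/16704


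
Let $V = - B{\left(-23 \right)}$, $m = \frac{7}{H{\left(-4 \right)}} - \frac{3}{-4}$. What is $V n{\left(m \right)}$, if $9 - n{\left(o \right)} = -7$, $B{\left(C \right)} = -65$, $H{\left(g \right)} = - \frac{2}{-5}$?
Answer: $1040$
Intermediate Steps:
$H{\left(g \right)} = \frac{2}{5}$ ($H{\left(g \right)} = \left(-2\right) \left(- \frac{1}{5}\right) = \frac{2}{5}$)
$m = \frac{73}{4}$ ($m = \frac{7}{\frac{2}{5}} - \frac{3}{-4} = 7 \cdot \frac{5}{2} - - \frac{3}{4} = \frac{35}{2} + \frac{3}{4} = \frac{73}{4} \approx 18.25$)
$n{\left(o \right)} = 16$ ($n{\left(o \right)} = 9 - -7 = 9 + 7 = 16$)
$V = 65$ ($V = \left(-1\right) \left(-65\right) = 65$)
$V n{\left(m \right)} = 65 \cdot 16 = 1040$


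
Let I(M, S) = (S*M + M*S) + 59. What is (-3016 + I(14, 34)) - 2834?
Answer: -4839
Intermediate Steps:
I(M, S) = 59 + 2*M*S (I(M, S) = (M*S + M*S) + 59 = 2*M*S + 59 = 59 + 2*M*S)
(-3016 + I(14, 34)) - 2834 = (-3016 + (59 + 2*14*34)) - 2834 = (-3016 + (59 + 952)) - 2834 = (-3016 + 1011) - 2834 = -2005 - 2834 = -4839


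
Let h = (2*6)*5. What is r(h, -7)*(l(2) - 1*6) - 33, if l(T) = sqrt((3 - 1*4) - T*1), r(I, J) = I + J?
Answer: -351 + 53*I*sqrt(3) ≈ -351.0 + 91.799*I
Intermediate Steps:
h = 60 (h = 12*5 = 60)
l(T) = sqrt(-1 - T) (l(T) = sqrt((3 - 4) - T) = sqrt(-1 - T))
r(h, -7)*(l(2) - 1*6) - 33 = (60 - 7)*(sqrt(-1 - 1*2) - 1*6) - 33 = 53*(sqrt(-1 - 2) - 6) - 33 = 53*(sqrt(-3) - 6) - 33 = 53*(I*sqrt(3) - 6) - 33 = 53*(-6 + I*sqrt(3)) - 33 = (-318 + 53*I*sqrt(3)) - 33 = -351 + 53*I*sqrt(3)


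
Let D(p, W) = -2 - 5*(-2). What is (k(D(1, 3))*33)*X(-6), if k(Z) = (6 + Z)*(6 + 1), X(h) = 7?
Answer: 22638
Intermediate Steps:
D(p, W) = 8 (D(p, W) = -2 + 10 = 8)
k(Z) = 42 + 7*Z (k(Z) = (6 + Z)*7 = 42 + 7*Z)
(k(D(1, 3))*33)*X(-6) = ((42 + 7*8)*33)*7 = ((42 + 56)*33)*7 = (98*33)*7 = 3234*7 = 22638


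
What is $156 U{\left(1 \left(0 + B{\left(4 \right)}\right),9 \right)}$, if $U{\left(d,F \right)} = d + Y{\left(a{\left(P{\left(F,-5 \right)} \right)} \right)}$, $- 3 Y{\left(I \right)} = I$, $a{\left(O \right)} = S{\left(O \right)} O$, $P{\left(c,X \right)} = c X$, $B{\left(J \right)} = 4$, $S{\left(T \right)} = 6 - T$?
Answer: $119964$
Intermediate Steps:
$P{\left(c,X \right)} = X c$
$a{\left(O \right)} = O \left(6 - O\right)$ ($a{\left(O \right)} = \left(6 - O\right) O = O \left(6 - O\right)$)
$Y{\left(I \right)} = - \frac{I}{3}$
$U{\left(d,F \right)} = d + \frac{5 F \left(6 + 5 F\right)}{3}$ ($U{\left(d,F \right)} = d - \frac{- 5 F \left(6 - - 5 F\right)}{3} = d - \frac{- 5 F \left(6 + 5 F\right)}{3} = d - \frac{\left(-5\right) F \left(6 + 5 F\right)}{3} = d + \frac{5 F \left(6 + 5 F\right)}{3}$)
$156 U{\left(1 \left(0 + B{\left(4 \right)}\right),9 \right)} = 156 \left(1 \left(0 + 4\right) + 10 \cdot 9 + \frac{25 \cdot 9^{2}}{3}\right) = 156 \left(1 \cdot 4 + 90 + \frac{25}{3} \cdot 81\right) = 156 \left(4 + 90 + 675\right) = 156 \cdot 769 = 119964$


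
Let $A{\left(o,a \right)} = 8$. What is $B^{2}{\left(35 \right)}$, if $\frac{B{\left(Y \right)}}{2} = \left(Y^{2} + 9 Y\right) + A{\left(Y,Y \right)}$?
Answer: $9585216$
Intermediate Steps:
$B{\left(Y \right)} = 16 + 2 Y^{2} + 18 Y$ ($B{\left(Y \right)} = 2 \left(\left(Y^{2} + 9 Y\right) + 8\right) = 2 \left(8 + Y^{2} + 9 Y\right) = 16 + 2 Y^{2} + 18 Y$)
$B^{2}{\left(35 \right)} = \left(16 + 2 \cdot 35^{2} + 18 \cdot 35\right)^{2} = \left(16 + 2 \cdot 1225 + 630\right)^{2} = \left(16 + 2450 + 630\right)^{2} = 3096^{2} = 9585216$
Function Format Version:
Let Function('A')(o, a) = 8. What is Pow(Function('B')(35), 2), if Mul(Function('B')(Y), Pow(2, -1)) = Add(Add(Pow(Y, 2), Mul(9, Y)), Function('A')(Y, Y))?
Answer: 9585216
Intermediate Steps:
Function('B')(Y) = Add(16, Mul(2, Pow(Y, 2)), Mul(18, Y)) (Function('B')(Y) = Mul(2, Add(Add(Pow(Y, 2), Mul(9, Y)), 8)) = Mul(2, Add(8, Pow(Y, 2), Mul(9, Y))) = Add(16, Mul(2, Pow(Y, 2)), Mul(18, Y)))
Pow(Function('B')(35), 2) = Pow(Add(16, Mul(2, Pow(35, 2)), Mul(18, 35)), 2) = Pow(Add(16, Mul(2, 1225), 630), 2) = Pow(Add(16, 2450, 630), 2) = Pow(3096, 2) = 9585216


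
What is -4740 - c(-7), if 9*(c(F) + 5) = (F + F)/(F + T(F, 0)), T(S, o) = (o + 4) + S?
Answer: -213082/45 ≈ -4735.2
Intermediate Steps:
T(S, o) = 4 + S + o (T(S, o) = (4 + o) + S = 4 + S + o)
c(F) = -5 + 2*F/(9*(4 + 2*F)) (c(F) = -5 + ((F + F)/(F + (4 + F + 0)))/9 = -5 + ((2*F)/(F + (4 + F)))/9 = -5 + ((2*F)/(4 + 2*F))/9 = -5 + (2*F/(4 + 2*F))/9 = -5 + 2*F/(9*(4 + 2*F)))
-4740 - c(-7) = -4740 - 2*(-45 - 22*(-7))/(9*(2 - 7)) = -4740 - 2*(-45 + 154)/(9*(-5)) = -4740 - 2*(-1)*109/(9*5) = -4740 - 1*(-218/45) = -4740 + 218/45 = -213082/45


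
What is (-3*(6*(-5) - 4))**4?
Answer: 108243216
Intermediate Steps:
(-3*(6*(-5) - 4))**4 = (-3*(-30 - 4))**4 = (-3*(-34))**4 = 102**4 = 108243216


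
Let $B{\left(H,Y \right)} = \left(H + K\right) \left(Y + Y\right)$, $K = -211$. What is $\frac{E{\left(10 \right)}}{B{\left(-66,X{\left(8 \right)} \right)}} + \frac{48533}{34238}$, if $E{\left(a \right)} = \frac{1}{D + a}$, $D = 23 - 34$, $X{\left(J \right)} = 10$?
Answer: $\frac{134453529}{94839260} \approx 1.4177$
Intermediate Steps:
$D = -11$
$E{\left(a \right)} = \frac{1}{-11 + a}$
$B{\left(H,Y \right)} = 2 Y \left(-211 + H\right)$ ($B{\left(H,Y \right)} = \left(H - 211\right) \left(Y + Y\right) = \left(-211 + H\right) 2 Y = 2 Y \left(-211 + H\right)$)
$\frac{E{\left(10 \right)}}{B{\left(-66,X{\left(8 \right)} \right)}} + \frac{48533}{34238} = \frac{1}{\left(-11 + 10\right) 2 \cdot 10 \left(-211 - 66\right)} + \frac{48533}{34238} = \frac{1}{\left(-1\right) 2 \cdot 10 \left(-277\right)} + 48533 \cdot \frac{1}{34238} = - \frac{1}{-5540} + \frac{48533}{34238} = \left(-1\right) \left(- \frac{1}{5540}\right) + \frac{48533}{34238} = \frac{1}{5540} + \frac{48533}{34238} = \frac{134453529}{94839260}$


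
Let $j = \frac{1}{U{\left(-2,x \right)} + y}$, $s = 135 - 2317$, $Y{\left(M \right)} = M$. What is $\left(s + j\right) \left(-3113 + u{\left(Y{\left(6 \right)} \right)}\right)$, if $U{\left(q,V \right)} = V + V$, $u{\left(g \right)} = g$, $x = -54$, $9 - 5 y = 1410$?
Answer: $\frac{13158974569}{1941} \approx 6.7795 \cdot 10^{6}$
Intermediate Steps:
$y = - \frac{1401}{5}$ ($y = \frac{9}{5} - 282 = - \frac{1401}{5} \approx -280.2$)
$U{\left(q,V \right)} = 2 V$
$s = -2182$ ($s = 135 - 2317 = -2182$)
$j = - \frac{5}{1941}$ ($j = \frac{1}{2 \left(-54\right) - \frac{1401}{5}} = \frac{1}{-108 - \frac{1401}{5}} = \frac{1}{- \frac{1941}{5}} = - \frac{5}{1941} \approx -0.002576$)
$\left(s + j\right) \left(-3113 + u{\left(Y{\left(6 \right)} \right)}\right) = \left(-2182 - \frac{5}{1941}\right) \left(-3113 + 6\right) = \left(- \frac{4235267}{1941}\right) \left(-3107\right) = \frac{13158974569}{1941}$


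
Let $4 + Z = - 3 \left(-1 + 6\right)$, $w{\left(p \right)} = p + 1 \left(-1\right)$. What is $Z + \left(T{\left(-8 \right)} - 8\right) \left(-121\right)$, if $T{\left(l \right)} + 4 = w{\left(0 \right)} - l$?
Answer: $586$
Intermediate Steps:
$w{\left(p \right)} = -1 + p$ ($w{\left(p \right)} = p - 1 = -1 + p$)
$T{\left(l \right)} = -5 - l$ ($T{\left(l \right)} = -4 - \left(1 + l\right) = -5 - l$)
$Z = -19$ ($Z = -4 - 3 \left(-1 + 6\right) = -4 - 15 = -19$)
$Z + \left(T{\left(-8 \right)} - 8\right) \left(-121\right) = -19 + \left(\left(-5 - -8\right) - 8\right) \left(-121\right) = -19 + \left(\left(-5 + 8\right) - 8\right) \left(-121\right) = -19 + \left(3 - 8\right) \left(-121\right) = -19 - -605 = -19 + 605 = 586$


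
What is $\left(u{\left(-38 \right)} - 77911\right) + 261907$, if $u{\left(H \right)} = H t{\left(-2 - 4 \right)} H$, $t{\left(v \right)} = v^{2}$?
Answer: $235980$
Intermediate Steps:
$u{\left(H \right)} = 36 H^{2}$ ($u{\left(H \right)} = H \left(-2 - 4\right)^{2} H = H \left(-6\right)^{2} H = H 36 H = 36 H H = 36 H^{2}$)
$\left(u{\left(-38 \right)} - 77911\right) + 261907 = \left(36 \left(-38\right)^{2} - 77911\right) + 261907 = \left(36 \cdot 1444 - 77911\right) + 261907 = \left(51984 - 77911\right) + 261907 = -25927 + 261907 = 235980$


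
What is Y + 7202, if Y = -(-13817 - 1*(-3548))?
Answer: 17471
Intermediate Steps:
Y = 10269 (Y = -(-13817 + 3548) = -1*(-10269) = 10269)
Y + 7202 = 10269 + 7202 = 17471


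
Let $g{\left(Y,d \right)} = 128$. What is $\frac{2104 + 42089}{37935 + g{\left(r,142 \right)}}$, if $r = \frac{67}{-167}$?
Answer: $\frac{44193}{38063} \approx 1.161$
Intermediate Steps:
$r = - \frac{67}{167}$ ($r = 67 \left(- \frac{1}{167}\right) = - \frac{67}{167} \approx -0.4012$)
$\frac{2104 + 42089}{37935 + g{\left(r,142 \right)}} = \frac{2104 + 42089}{37935 + 128} = \frac{44193}{38063}$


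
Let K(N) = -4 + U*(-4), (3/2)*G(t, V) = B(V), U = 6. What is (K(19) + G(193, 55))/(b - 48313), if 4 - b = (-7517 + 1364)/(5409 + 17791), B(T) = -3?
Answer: 232000/373587549 ≈ 0.00062101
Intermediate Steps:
G(t, V) = -2 (G(t, V) = (⅔)*(-3) = -2)
b = 98953/23200 (b = 4 - (-7517 + 1364)/(5409 + 17791) = 4 - (-6153)/23200 = 4 - 1*(-6153/23200) = 4 + 6153/23200 = 98953/23200 ≈ 4.2652)
K(N) = -28 (K(N) = -4 + 6*(-4) = -4 - 24 = -28)
(K(19) + G(193, 55))/(b - 48313) = (-28 - 2)/(98953/23200 - 48313) = -30/(-1120762647/23200) = -30*(-23200/1120762647) = 232000/373587549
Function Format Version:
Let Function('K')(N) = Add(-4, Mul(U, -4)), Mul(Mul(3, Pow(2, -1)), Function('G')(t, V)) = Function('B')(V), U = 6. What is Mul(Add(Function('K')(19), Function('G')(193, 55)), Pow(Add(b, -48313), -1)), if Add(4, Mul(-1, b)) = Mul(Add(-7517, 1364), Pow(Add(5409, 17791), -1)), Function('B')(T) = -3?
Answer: Rational(232000, 373587549) ≈ 0.00062101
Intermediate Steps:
Function('G')(t, V) = -2 (Function('G')(t, V) = Mul(Rational(2, 3), -3) = -2)
b = Rational(98953, 23200) (b = Add(4, Mul(-1, Mul(Add(-7517, 1364), Pow(Add(5409, 17791), -1)))) = Add(4, Mul(-1, Mul(-6153, Pow(23200, -1)))) = Add(4, Mul(-1, Mul(-6153, Rational(1, 23200)))) = Add(4, Mul(-1, Rational(-6153, 23200))) = Add(4, Rational(6153, 23200)) = Rational(98953, 23200) ≈ 4.2652)
Function('K')(N) = -28 (Function('K')(N) = Add(-4, Mul(6, -4)) = Add(-4, -24) = -28)
Mul(Add(Function('K')(19), Function('G')(193, 55)), Pow(Add(b, -48313), -1)) = Mul(Add(-28, -2), Pow(Add(Rational(98953, 23200), -48313), -1)) = Mul(-30, Pow(Rational(-1120762647, 23200), -1)) = Mul(-30, Rational(-23200, 1120762647)) = Rational(232000, 373587549)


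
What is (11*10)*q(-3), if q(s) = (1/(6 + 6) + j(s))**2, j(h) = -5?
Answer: 191455/72 ≈ 2659.1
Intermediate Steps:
q(s) = 3481/144 (q(s) = (1/(6 + 6) - 5)**2 = (1/12 - 5)**2 = (-59/12)**2 = 3481/144)
(11*10)*q(-3) = (11*10)*(3481/144) = 110*(3481/144) = 191455/72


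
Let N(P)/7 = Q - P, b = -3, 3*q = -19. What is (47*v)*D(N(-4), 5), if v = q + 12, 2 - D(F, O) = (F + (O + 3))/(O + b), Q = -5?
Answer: 799/2 ≈ 399.50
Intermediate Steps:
q = -19/3 (q = (1/3)*(-19) = -19/3 ≈ -6.3333)
N(P) = -35 - 7*P (N(P) = 7*(-5 - P) = -35 - 7*P)
D(F, O) = 2 - (3 + F + O)/(-3 + O) (D(F, O) = 2 - (F + (O + 3))/(O - 3) = 2 - (F + (3 + O))/(-3 + O) = 2 - (3 + F + O)/(-3 + O))
v = 17/3 (v = -19/3 + 12 = 17/3 ≈ 5.6667)
(47*v)*D(N(-4), 5) = (47*(17/3))*((-9 + 5 - (-35 - 7*(-4)))/(-3 + 5)) = 799*((-9 + 5 - (-35 + 28))/2)/3 = 799*((-9 + 5 - 1*(-7))/2)/3 = 799*((-9 + 5 + 7)/2)/3 = 799*((1/2)*3)/3 = (799/3)*(3/2) = 799/2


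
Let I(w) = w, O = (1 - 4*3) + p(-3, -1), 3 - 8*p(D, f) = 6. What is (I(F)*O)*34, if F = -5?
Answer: 7735/4 ≈ 1933.8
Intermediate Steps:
p(D, f) = -3/8 (p(D, f) = 3/8 - ⅛*6 = 3/8 - ¾ = -3/8)
O = -91/8 (O = (1 - 4*3) - 3/8 = (1 - 12) - 3/8 = -11 - 3/8 = -91/8 ≈ -11.375)
(I(F)*O)*34 = -5*(-91/8)*34 = (455/8)*34 = 7735/4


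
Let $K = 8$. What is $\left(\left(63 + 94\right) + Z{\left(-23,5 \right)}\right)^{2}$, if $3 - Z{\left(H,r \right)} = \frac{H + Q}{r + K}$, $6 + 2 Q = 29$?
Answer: $\frac{17497489}{676} \approx 25884.0$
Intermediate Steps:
$Q = \frac{23}{2}$ ($Q = -3 + \frac{1}{2} \cdot 29 = -3 + \frac{29}{2} = \frac{23}{2} \approx 11.5$)
$Z{\left(H,r \right)} = 3 - \frac{\frac{23}{2} + H}{8 + r}$ ($Z{\left(H,r \right)} = 3 - \frac{H + \frac{23}{2}}{r + 8} = 3 - \frac{\frac{23}{2} + H}{8 + r}$)
$\left(\left(63 + 94\right) + Z{\left(-23,5 \right)}\right)^{2} = \left(\left(63 + 94\right) + \frac{\frac{25}{2} - -23 + 3 \cdot 5}{8 + 5}\right)^{2} = \left(157 + \frac{\frac{25}{2} + 23 + 15}{13}\right)^{2} = \left(157 + \frac{1}{13} \cdot \frac{101}{2}\right)^{2} = \left(157 + \frac{101}{26}\right)^{2} = \left(\frac{4183}{26}\right)^{2} = \frac{17497489}{676}$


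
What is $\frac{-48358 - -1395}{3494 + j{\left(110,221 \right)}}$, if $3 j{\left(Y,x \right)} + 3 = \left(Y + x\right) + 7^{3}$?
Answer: $- \frac{140889}{11153} \approx -12.632$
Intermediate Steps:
$j{\left(Y,x \right)} = \frac{340}{3} + \frac{Y}{3} + \frac{x}{3}$ ($j{\left(Y,x \right)} = -1 + \frac{\left(Y + x\right) + 7^{3}}{3} = -1 + \frac{\left(Y + x\right) + 343}{3} = -1 + \frac{343 + Y + x}{3} = -1 + \left(\frac{343}{3} + \frac{Y}{3} + \frac{x}{3}\right) = \frac{340}{3} + \frac{Y}{3} + \frac{x}{3}$)
$\frac{-48358 - -1395}{3494 + j{\left(110,221 \right)}} = \frac{-48358 - -1395}{3494 + \left(\frac{340}{3} + \frac{1}{3} \cdot 110 + \frac{1}{3} \cdot 221\right)} = \frac{-48358 + 1395}{3494 + \left(\frac{340}{3} + \frac{110}{3} + \frac{221}{3}\right)} = - \frac{46963}{3494 + \frac{671}{3}} = - \frac{46963}{\frac{11153}{3}} = \left(-46963\right) \frac{3}{11153} = - \frac{140889}{11153}$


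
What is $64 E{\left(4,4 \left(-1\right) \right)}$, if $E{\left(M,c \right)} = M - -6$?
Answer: $640$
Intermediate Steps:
$E{\left(M,c \right)} = 6 + M$ ($E{\left(M,c \right)} = M + 6 = 6 + M$)
$64 E{\left(4,4 \left(-1\right) \right)} = 64 \left(6 + 4\right) = 64 \cdot 10 = 640$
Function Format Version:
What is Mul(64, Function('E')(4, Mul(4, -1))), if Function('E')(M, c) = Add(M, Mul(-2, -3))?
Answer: 640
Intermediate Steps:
Function('E')(M, c) = Add(6, M) (Function('E')(M, c) = Add(M, 6) = Add(6, M))
Mul(64, Function('E')(4, Mul(4, -1))) = Mul(64, Add(6, 4)) = Mul(64, 10) = 640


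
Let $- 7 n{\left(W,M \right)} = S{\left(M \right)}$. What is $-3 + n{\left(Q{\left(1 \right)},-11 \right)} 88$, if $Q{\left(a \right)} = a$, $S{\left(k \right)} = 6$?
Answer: $- \frac{549}{7} \approx -78.429$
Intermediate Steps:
$n{\left(W,M \right)} = - \frac{6}{7}$ ($n{\left(W,M \right)} = \left(- \frac{1}{7}\right) 6 = - \frac{6}{7}$)
$-3 + n{\left(Q{\left(1 \right)},-11 \right)} 88 = -3 - \frac{528}{7} = - \frac{549}{7}$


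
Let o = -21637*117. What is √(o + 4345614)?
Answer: 3*√201565 ≈ 1346.9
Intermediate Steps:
o = -2531529
√(o + 4345614) = √(-2531529 + 4345614) = √1814085 = 3*√201565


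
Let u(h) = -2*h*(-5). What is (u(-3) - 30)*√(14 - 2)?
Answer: -120*√3 ≈ -207.85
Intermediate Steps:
u(h) = 10*h
(u(-3) - 30)*√(14 - 2) = (10*(-3) - 30)*√(14 - 2) = (-30 - 30)*√12 = -120*√3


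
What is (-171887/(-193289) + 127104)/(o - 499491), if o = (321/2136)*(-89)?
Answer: -196543815544/772389609115 ≈ -0.25446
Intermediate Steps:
o = -107/8 (o = (321*(1/2136))*(-89) = (107/712)*(-89) = -107/8 ≈ -13.375)
(-171887/(-193289) + 127104)/(o - 499491) = (-171887/(-193289) + 127104)/(-107/8 - 499491) = (-171887*(-1/193289) + 127104)/(-3996035/8) = (171887/193289 + 127104)*(-8/3996035) = (24567976943/193289)*(-8/3996035) = -196543815544/772389609115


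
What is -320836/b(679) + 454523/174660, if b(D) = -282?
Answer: 9360898541/8209020 ≈ 1140.3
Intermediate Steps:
-320836/b(679) + 454523/174660 = -320836/(-282) + 454523/174660 = -320836*(-1/282) + 454523*(1/174660) = 160418/141 + 454523/174660 = 9360898541/8209020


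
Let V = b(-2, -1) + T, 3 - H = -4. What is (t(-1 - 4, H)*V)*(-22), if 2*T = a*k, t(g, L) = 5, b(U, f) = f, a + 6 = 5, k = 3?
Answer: 275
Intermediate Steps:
H = 7 (H = 3 - 1*(-4) = 3 + 4 = 7)
a = -1 (a = -6 + 5 = -1)
T = -3/2 (T = (-1*3)/2 = (½)*(-3) = -3/2 ≈ -1.5000)
V = -5/2 (V = -1 - 3/2 = -5/2 ≈ -2.5000)
(t(-1 - 4, H)*V)*(-22) = (5*(-5/2))*(-22) = -25/2*(-22) = 275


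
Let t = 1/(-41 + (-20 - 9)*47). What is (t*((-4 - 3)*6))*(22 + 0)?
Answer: 66/235 ≈ 0.28085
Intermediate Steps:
t = -1/3290 (t = (1/47)/(-41 - 29) = (1/47)/(-70) = -1/70*1/47 = -1/3290 ≈ -0.00030395)
(t*((-4 - 3)*6))*(22 + 0) = (-(-4 - 3)*6/3290)*(22 + 0) = -(-1)*6/470*22 = -1/3290*(-42)*22 = (3/235)*22 = 66/235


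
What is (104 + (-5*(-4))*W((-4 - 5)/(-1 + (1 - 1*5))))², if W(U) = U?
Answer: 19600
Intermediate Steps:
(104 + (-5*(-4))*W((-4 - 5)/(-1 + (1 - 1*5))))² = (104 + (-5*(-4))*((-4 - 5)/(-1 + (1 - 1*5))))² = (104 + 20*(-9/(-1 + (1 - 5))))² = (104 + 20*(-9/(-1 - 4)))² = (104 + 20*(-9/(-5)))² = (104 + 20*(-9*(-⅕)))² = (104 + 20*(9/5))² = (104 + 36)² = 140² = 19600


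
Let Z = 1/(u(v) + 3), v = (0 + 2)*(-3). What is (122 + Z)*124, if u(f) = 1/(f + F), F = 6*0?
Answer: 257920/17 ≈ 15172.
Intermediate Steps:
F = 0
v = -6 (v = 2*(-3) = -6)
u(f) = 1/f (u(f) = 1/(f + 0) = 1/f)
Z = 6/17 (Z = 1/(1/(-6) + 3) = 1/(-1/6 + 3) = 1/(17/6) = 6/17 ≈ 0.35294)
(122 + Z)*124 = (122 + 6/17)*124 = (2080/17)*124 = 257920/17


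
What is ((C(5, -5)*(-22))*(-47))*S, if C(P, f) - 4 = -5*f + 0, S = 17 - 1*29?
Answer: -359832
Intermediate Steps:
S = -12 (S = 17 - 29 = -12)
C(P, f) = 4 - 5*f (C(P, f) = 4 + (-5*f + 0) = 4 - 5*f)
((C(5, -5)*(-22))*(-47))*S = (((4 - 5*(-5))*(-22))*(-47))*(-12) = (((4 + 25)*(-22))*(-47))*(-12) = ((29*(-22))*(-47))*(-12) = -638*(-47)*(-12) = 29986*(-12) = -359832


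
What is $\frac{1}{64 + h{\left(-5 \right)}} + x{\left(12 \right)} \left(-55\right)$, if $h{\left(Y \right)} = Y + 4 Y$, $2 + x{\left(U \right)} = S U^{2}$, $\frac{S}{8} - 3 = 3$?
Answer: $- \frac{14821949}{39} \approx -3.8005 \cdot 10^{5}$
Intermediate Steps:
$S = 48$ ($S = 24 + 8 \cdot 3 = 24 + 24 = 48$)
$x{\left(U \right)} = -2 + 48 U^{2}$
$h{\left(Y \right)} = 5 Y$
$\frac{1}{64 + h{\left(-5 \right)}} + x{\left(12 \right)} \left(-55\right) = \frac{1}{64 + 5 \left(-5\right)} + \left(-2 + 48 \cdot 12^{2}\right) \left(-55\right) = \frac{1}{64 - 25} + \left(-2 + 48 \cdot 144\right) \left(-55\right) = \frac{1}{39} + \left(-2 + 6912\right) \left(-55\right) = \frac{1}{39} + 6910 \left(-55\right) = \frac{1}{39} - 380050 = - \frac{14821949}{39}$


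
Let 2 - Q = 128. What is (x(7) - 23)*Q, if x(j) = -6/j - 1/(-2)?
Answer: 2943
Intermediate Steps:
Q = -126 (Q = 2 - 1*128 = 2 - 128 = -126)
x(j) = 1/2 - 6/j (x(j) = -6/j - 1*(-1/2) = -6/j + 1/2 = 1/2 - 6/j)
(x(7) - 23)*Q = ((1/2)*(-12 + 7)/7 - 23)*(-126) = ((1/2)*(1/7)*(-5) - 23)*(-126) = (-5/14 - 23)*(-126) = -327/14*(-126) = 2943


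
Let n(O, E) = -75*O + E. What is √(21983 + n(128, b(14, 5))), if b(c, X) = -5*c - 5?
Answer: 2*√3077 ≈ 110.94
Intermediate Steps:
b(c, X) = -5 - 5*c
n(O, E) = E - 75*O
√(21983 + n(128, b(14, 5))) = √(21983 + ((-5 - 5*14) - 75*128)) = √(21983 + ((-5 - 70) - 9600)) = √(21983 + (-75 - 9600)) = √(21983 - 9675) = √12308 = 2*√3077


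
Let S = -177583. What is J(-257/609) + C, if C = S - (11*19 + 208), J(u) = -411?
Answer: -178411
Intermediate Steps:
C = -178000 (C = -177583 - (11*19 + 208) = -177583 - (209 + 208) = -177583 - 1*417 = -177583 - 417 = -178000)
J(-257/609) + C = -411 - 178000 = -178411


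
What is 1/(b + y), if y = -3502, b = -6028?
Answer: -1/9530 ≈ -0.00010493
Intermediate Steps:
1/(b + y) = 1/(-6028 - 3502) = 1/(-9530) = -1/9530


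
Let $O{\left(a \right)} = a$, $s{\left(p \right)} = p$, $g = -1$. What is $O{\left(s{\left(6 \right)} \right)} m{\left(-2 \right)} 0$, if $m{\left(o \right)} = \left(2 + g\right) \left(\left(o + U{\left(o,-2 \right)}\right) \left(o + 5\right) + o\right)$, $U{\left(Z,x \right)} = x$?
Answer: $0$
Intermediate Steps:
$m{\left(o \right)} = o + \left(-2 + o\right) \left(5 + o\right)$ ($m{\left(o \right)} = \left(2 - 1\right) \left(\left(o - 2\right) \left(o + 5\right) + o\right) = 1 \left(\left(-2 + o\right) \left(5 + o\right) + o\right) = 1 \left(o + \left(-2 + o\right) \left(5 + o\right)\right) = o + \left(-2 + o\right) \left(5 + o\right)$)
$O{\left(s{\left(6 \right)} \right)} m{\left(-2 \right)} 0 = 6 \left(-10 + \left(-2\right)^{2} + 4 \left(-2\right)\right) 0 = 6 \left(-10 + 4 - 8\right) 0 = 6 \left(-14\right) 0 = \left(-84\right) 0 = 0$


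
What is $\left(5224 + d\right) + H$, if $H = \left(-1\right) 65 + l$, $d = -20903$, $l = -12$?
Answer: $-15756$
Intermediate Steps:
$H = -77$ ($H = \left(-1\right) 65 - 12 = -65 - 12 = -77$)
$\left(5224 + d\right) + H = \left(5224 - 20903\right) - 77 = -15679 - 77 = -15756$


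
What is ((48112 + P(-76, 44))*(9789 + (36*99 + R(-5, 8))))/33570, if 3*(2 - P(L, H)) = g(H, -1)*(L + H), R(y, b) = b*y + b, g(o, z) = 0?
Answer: 35607033/1865 ≈ 19092.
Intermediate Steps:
R(y, b) = b + b*y
P(L, H) = 2 (P(L, H) = 2 - 0*(L + H) = 2 - 0*(H + L) = 2 - 1/3*0 = 2 + 0 = 2)
((48112 + P(-76, 44))*(9789 + (36*99 + R(-5, 8))))/33570 = ((48112 + 2)*(9789 + (36*99 + 8*(1 - 5))))/33570 = (48114*(9789 + (3564 + 8*(-4))))*(1/33570) = (48114*(9789 + (3564 - 32)))*(1/33570) = (48114*(9789 + 3532))*(1/33570) = (48114*13321)*(1/33570) = 640926594*(1/33570) = 35607033/1865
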